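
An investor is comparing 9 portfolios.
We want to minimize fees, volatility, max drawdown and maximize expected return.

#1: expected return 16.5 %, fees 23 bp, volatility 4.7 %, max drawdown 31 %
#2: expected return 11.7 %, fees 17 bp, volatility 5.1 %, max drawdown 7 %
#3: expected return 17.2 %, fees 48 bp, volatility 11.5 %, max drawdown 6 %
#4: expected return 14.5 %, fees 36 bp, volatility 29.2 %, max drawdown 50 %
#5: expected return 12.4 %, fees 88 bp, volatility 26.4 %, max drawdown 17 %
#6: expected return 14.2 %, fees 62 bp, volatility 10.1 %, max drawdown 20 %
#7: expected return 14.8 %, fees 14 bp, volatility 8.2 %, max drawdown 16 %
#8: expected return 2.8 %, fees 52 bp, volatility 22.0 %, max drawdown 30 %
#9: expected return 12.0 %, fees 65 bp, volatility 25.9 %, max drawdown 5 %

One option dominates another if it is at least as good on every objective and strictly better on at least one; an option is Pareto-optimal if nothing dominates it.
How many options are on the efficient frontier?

5

#1: not dominated (best volatility).
#2: not dominated.
#3: not dominated (best expected return).
#4: dominated by #1 (expected return 16.5≥14.5, fees 23≤36, volatility 4.7≤29.2, max drawdown 31≤50).
#5: dominated by #3 (expected return 17.2≥12.4, fees 48≤88, volatility 11.5≤26.4, max drawdown 6≤17).
#6: dominated by #7 (expected return 14.8≥14.2, fees 14≤62, volatility 8.2≤10.1, max drawdown 16≤20).
#7: not dominated (best fees).
#8: dominated by #2 (expected return 11.7≥2.8, fees 17≤52, volatility 5.1≤22.0, max drawdown 7≤30).
#9: not dominated (best max drawdown).
Pareto-optimal: #1, #2, #3, #7, #9 → 5.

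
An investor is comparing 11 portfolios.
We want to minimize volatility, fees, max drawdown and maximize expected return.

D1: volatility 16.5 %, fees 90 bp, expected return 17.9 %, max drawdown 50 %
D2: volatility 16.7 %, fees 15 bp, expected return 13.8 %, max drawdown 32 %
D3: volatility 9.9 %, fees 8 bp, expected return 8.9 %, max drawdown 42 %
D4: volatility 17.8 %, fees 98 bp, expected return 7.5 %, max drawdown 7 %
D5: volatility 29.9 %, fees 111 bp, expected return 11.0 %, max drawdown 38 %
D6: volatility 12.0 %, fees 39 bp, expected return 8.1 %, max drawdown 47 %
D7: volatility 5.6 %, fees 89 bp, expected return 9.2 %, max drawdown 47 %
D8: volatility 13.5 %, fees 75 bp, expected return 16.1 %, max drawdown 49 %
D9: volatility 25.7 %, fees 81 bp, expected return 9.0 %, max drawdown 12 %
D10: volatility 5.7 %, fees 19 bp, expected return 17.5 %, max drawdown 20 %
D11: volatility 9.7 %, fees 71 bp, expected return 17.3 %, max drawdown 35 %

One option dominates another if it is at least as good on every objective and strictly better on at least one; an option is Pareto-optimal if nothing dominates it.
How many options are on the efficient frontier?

7

D1: not dominated (best expected return).
D2: not dominated.
D3: not dominated (best fees).
D4: not dominated (best max drawdown).
D5: dominated by D2 (volatility 16.7≤29.9, fees 15≤111, expected return 13.8≥11.0, max drawdown 32≤38).
D6: dominated by D3 (volatility 9.9≤12.0, fees 8≤39, expected return 8.9≥8.1, max drawdown 42≤47).
D7: not dominated (best volatility).
D8: dominated by D10 (volatility 5.7≤13.5, fees 19≤75, expected return 17.5≥16.1, max drawdown 20≤49).
D9: not dominated.
D10: not dominated.
D11: dominated by D10 (volatility 5.7≤9.7, fees 19≤71, expected return 17.5≥17.3, max drawdown 20≤35).
Pareto-optimal: D1, D2, D3, D4, D7, D9, D10 → 7.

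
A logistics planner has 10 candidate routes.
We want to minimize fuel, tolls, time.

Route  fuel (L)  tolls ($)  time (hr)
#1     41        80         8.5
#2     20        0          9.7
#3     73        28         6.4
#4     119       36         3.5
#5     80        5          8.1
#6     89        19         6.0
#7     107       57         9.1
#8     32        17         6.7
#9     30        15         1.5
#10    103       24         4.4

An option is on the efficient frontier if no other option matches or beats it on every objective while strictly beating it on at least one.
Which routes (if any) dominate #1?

#8, #9

#8: fuel 32≤41, tolls 17≤80, time 6.7≤8.5 — dominates #1.
#9: fuel 30≤41, tolls 15≤80, time 1.5≤8.5 — dominates #1.
Others (#2, #3, #4, #5, #6, #7, #10) are each worse than #1 on at least one objective.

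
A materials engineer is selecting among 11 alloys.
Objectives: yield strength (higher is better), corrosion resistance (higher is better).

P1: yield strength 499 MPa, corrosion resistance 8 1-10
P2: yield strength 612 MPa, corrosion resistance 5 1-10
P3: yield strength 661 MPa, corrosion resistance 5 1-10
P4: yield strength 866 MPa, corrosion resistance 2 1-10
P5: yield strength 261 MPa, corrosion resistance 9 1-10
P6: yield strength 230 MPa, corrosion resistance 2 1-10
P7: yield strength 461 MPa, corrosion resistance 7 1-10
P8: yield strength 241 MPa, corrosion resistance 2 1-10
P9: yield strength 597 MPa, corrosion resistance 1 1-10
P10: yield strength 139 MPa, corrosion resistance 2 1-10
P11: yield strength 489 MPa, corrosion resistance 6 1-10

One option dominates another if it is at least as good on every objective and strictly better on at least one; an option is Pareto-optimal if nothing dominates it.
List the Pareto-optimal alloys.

P1: not dominated.
P2: dominated by P3 (yield strength 661≥612, corrosion resistance 5≥5).
P3: not dominated.
P4: not dominated (best yield strength).
P5: not dominated (best corrosion resistance).
P6: dominated by P1 (yield strength 499≥230, corrosion resistance 8≥2).
P7: dominated by P1 (yield strength 499≥461, corrosion resistance 8≥7).
P8: dominated by P1 (yield strength 499≥241, corrosion resistance 8≥2).
P9: dominated by P2 (yield strength 612≥597, corrosion resistance 5≥1).
P10: dominated by P1 (yield strength 499≥139, corrosion resistance 8≥2).
P11: dominated by P1 (yield strength 499≥489, corrosion resistance 8≥6).

P1, P3, P4, P5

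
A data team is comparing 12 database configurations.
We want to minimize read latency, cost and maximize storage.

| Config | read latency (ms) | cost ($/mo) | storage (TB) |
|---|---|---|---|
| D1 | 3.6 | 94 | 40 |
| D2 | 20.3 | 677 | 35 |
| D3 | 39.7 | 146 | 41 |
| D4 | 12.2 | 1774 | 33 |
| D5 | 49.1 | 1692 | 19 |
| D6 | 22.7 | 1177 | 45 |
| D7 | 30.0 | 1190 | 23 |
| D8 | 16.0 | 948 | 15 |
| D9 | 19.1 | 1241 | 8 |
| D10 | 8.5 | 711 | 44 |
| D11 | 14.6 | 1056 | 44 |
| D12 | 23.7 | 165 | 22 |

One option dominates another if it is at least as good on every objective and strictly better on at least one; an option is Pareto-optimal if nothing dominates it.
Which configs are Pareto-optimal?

D1: not dominated (best read latency).
D2: dominated by D1 (read latency 3.6≤20.3, cost 94≤677, storage 40≥35).
D3: not dominated.
D4: dominated by D1 (read latency 3.6≤12.2, cost 94≤1774, storage 40≥33).
D5: dominated by D1 (read latency 3.6≤49.1, cost 94≤1692, storage 40≥19).
D6: not dominated (best storage).
D7: dominated by D1 (read latency 3.6≤30.0, cost 94≤1190, storage 40≥23).
D8: dominated by D1 (read latency 3.6≤16.0, cost 94≤948, storage 40≥15).
D9: dominated by D1 (read latency 3.6≤19.1, cost 94≤1241, storage 40≥8).
D10: not dominated.
D11: dominated by D10 (read latency 8.5≤14.6, cost 711≤1056, storage 44≥44).
D12: dominated by D1 (read latency 3.6≤23.7, cost 94≤165, storage 40≥22).

D1, D3, D6, D10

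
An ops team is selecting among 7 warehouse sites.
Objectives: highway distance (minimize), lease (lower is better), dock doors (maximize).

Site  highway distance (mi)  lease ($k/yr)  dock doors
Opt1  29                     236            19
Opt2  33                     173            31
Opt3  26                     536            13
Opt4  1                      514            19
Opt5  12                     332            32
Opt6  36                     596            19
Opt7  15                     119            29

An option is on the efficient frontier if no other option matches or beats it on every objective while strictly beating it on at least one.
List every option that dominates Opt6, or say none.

Opt1: highway distance 29≤36, lease 236≤596, dock doors 19≥19 — dominates Opt6.
Opt2: highway distance 33≤36, lease 173≤596, dock doors 31≥19 — dominates Opt6.
Opt4: highway distance 1≤36, lease 514≤596, dock doors 19≥19 — dominates Opt6.
Opt5: highway distance 12≤36, lease 332≤596, dock doors 32≥19 — dominates Opt6.
Opt7: highway distance 15≤36, lease 119≤596, dock doors 29≥19 — dominates Opt6.
Others (Opt3) are each worse than Opt6 on at least one objective.

Opt1, Opt2, Opt4, Opt5, Opt7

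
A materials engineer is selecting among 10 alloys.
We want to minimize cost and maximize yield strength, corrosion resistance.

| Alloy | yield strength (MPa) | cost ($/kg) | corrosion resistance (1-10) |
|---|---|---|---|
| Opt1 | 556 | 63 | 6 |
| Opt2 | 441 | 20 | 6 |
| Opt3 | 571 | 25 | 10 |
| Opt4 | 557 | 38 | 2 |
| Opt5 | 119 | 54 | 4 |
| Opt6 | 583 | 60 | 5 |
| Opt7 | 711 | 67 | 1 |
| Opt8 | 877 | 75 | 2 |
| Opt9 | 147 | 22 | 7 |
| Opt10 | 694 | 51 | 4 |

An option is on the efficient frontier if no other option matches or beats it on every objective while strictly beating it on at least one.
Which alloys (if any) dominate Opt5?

Opt2, Opt3, Opt9, Opt10

Opt2: yield strength 441≥119, cost 20≤54, corrosion resistance 6≥4 — dominates Opt5.
Opt3: yield strength 571≥119, cost 25≤54, corrosion resistance 10≥4 — dominates Opt5.
Opt9: yield strength 147≥119, cost 22≤54, corrosion resistance 7≥4 — dominates Opt5.
Opt10: yield strength 694≥119, cost 51≤54, corrosion resistance 4≥4 — dominates Opt5.
Others (Opt1, Opt4, Opt6, Opt7, Opt8) are each worse than Opt5 on at least one objective.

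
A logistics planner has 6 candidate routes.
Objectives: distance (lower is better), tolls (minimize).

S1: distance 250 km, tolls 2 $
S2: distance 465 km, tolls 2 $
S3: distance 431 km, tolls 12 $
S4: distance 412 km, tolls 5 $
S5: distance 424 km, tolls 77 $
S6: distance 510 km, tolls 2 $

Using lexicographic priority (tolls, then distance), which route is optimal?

S1

First minimize tolls: best is 2, kept {S1, S2, S6}.
Then minimize distance: best is 250, kept {S1}.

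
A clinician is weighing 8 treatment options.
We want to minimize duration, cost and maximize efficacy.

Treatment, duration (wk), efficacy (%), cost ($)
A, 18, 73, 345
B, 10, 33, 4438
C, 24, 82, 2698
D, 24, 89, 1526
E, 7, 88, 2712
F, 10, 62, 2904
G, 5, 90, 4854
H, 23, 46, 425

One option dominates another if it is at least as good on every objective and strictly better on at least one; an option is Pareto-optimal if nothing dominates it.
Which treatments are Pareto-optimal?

A: not dominated (best cost).
B: dominated by E (duration 7≤10, efficacy 88≥33, cost 2712≤4438).
C: dominated by D (duration 24≤24, efficacy 89≥82, cost 1526≤2698).
D: not dominated.
E: not dominated.
F: dominated by E (duration 7≤10, efficacy 88≥62, cost 2712≤2904).
G: not dominated (best duration).
H: dominated by A (duration 18≤23, efficacy 73≥46, cost 345≤425).

A, D, E, G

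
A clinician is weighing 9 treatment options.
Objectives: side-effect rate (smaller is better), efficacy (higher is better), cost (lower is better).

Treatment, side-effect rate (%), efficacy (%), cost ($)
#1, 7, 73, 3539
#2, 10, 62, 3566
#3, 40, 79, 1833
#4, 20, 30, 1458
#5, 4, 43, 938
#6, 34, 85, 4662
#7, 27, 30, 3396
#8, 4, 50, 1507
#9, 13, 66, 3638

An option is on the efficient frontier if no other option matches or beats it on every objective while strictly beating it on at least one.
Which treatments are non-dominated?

#1: not dominated.
#2: dominated by #1 (side-effect rate 7≤10, efficacy 73≥62, cost 3539≤3566).
#3: not dominated.
#4: dominated by #5 (side-effect rate 4≤20, efficacy 43≥30, cost 938≤1458).
#5: not dominated (best cost).
#6: not dominated (best efficacy).
#7: dominated by #4 (side-effect rate 20≤27, efficacy 30≥30, cost 1458≤3396).
#8: not dominated.
#9: dominated by #1 (side-effect rate 7≤13, efficacy 73≥66, cost 3539≤3638).

#1, #3, #5, #6, #8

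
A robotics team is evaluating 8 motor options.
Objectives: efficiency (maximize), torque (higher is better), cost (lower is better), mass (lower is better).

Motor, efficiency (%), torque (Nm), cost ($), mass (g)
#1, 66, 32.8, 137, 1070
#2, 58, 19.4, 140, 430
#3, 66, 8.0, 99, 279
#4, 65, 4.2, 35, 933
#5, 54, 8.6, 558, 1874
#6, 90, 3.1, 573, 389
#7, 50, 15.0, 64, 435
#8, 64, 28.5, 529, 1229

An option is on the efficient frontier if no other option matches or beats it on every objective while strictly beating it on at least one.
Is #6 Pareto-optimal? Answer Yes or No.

#1: worse on efficiency (66 vs 90).
#2: worse on efficiency (58 vs 90).
#3: worse on efficiency (66 vs 90).
#4: worse on efficiency (65 vs 90).
#5: worse on efficiency (54 vs 90).
#7: worse on efficiency (50 vs 90).
#8: worse on efficiency (64 vs 90).
No option is at least as good as #6 on every objective and strictly better on one.

Yes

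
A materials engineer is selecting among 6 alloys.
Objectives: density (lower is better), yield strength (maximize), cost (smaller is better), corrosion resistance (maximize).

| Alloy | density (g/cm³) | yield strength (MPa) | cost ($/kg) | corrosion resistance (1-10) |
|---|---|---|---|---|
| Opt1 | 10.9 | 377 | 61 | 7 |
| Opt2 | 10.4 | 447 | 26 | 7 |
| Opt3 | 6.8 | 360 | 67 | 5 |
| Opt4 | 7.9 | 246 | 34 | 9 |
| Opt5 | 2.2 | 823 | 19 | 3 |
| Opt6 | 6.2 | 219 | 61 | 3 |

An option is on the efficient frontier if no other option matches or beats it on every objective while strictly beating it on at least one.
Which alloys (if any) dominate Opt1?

Opt2

Opt2: density 10.4≤10.9, yield strength 447≥377, cost 26≤61, corrosion resistance 7≥7 — dominates Opt1.
Others (Opt3, Opt4, Opt5, Opt6) are each worse than Opt1 on at least one objective.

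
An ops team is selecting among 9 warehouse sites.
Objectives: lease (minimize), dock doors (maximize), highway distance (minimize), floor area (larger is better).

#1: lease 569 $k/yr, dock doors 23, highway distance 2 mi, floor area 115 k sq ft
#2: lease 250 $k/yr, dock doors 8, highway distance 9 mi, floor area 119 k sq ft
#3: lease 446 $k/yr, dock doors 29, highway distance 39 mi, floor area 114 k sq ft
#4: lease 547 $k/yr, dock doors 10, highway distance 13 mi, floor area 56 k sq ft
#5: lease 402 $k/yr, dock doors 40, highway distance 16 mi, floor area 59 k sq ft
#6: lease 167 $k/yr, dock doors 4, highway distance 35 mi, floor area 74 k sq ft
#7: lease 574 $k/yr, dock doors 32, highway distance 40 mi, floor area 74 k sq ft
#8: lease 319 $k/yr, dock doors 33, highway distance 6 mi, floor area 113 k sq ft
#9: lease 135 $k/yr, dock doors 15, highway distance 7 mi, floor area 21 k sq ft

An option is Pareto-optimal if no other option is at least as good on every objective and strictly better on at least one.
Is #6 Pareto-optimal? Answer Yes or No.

#1: worse on lease (569 vs 167).
#2: worse on lease (250 vs 167).
#3: worse on lease (446 vs 167).
#4: worse on lease (547 vs 167).
#5: worse on lease (402 vs 167).
#7: worse on lease (574 vs 167).
#8: worse on lease (319 vs 167).
#9: worse on floor area (21 vs 74).
No option is at least as good as #6 on every objective and strictly better on one.

Yes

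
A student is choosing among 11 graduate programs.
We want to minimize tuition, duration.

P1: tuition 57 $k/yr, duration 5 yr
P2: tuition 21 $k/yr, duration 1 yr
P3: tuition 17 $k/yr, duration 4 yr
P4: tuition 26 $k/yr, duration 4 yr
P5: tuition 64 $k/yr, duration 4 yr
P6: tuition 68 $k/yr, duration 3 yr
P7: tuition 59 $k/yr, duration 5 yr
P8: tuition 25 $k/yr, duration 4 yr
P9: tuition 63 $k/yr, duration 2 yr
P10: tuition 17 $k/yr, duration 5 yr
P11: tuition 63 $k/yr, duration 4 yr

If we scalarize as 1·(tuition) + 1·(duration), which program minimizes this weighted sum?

P3

P1: 1·57 + 1·5 = 62
P2: 1·21 + 1·1 = 22
P3: 1·17 + 1·4 = 21
P4: 1·26 + 1·4 = 30
P5: 1·64 + 1·4 = 68
P6: 1·68 + 1·3 = 71
P7: 1·59 + 1·5 = 64
P8: 1·25 + 1·4 = 29
P9: 1·63 + 1·2 = 65
P10: 1·17 + 1·5 = 22
P11: 1·63 + 1·4 = 67
Lowest: P3 at 21.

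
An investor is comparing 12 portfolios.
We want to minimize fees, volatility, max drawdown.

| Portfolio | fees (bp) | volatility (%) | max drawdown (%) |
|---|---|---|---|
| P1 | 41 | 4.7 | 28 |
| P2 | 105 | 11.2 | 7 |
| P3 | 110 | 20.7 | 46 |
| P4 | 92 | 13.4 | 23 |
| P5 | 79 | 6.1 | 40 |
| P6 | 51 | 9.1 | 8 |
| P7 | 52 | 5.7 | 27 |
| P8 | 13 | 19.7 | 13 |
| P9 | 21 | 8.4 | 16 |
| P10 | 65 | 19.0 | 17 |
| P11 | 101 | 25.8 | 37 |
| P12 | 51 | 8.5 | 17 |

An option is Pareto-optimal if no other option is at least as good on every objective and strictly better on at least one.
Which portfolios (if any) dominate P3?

P1: fees 41≤110, volatility 4.7≤20.7, max drawdown 28≤46 — dominates P3.
P2: fees 105≤110, volatility 11.2≤20.7, max drawdown 7≤46 — dominates P3.
P4: fees 92≤110, volatility 13.4≤20.7, max drawdown 23≤46 — dominates P3.
P5: fees 79≤110, volatility 6.1≤20.7, max drawdown 40≤46 — dominates P3.
P6: fees 51≤110, volatility 9.1≤20.7, max drawdown 8≤46 — dominates P3.
P7: fees 52≤110, volatility 5.7≤20.7, max drawdown 27≤46 — dominates P3.
P8: fees 13≤110, volatility 19.7≤20.7, max drawdown 13≤46 — dominates P3.
P9: fees 21≤110, volatility 8.4≤20.7, max drawdown 16≤46 — dominates P3.
P10: fees 65≤110, volatility 19.0≤20.7, max drawdown 17≤46 — dominates P3.
P12: fees 51≤110, volatility 8.5≤20.7, max drawdown 17≤46 — dominates P3.
Others (P11) are each worse than P3 on at least one objective.

P1, P2, P4, P5, P6, P7, P8, P9, P10, P12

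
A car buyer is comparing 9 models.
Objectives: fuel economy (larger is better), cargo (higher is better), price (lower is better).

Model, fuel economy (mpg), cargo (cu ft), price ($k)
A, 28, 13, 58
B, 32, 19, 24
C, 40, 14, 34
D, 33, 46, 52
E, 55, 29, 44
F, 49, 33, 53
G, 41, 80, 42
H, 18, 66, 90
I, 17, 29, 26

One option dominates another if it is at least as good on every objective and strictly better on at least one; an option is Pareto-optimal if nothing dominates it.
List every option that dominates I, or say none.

A: worse on cargo (13 vs 29).
B: worse on cargo (19 vs 29).
C: worse on cargo (14 vs 29).
D: worse on price (52 vs 26).
E: worse on price (44 vs 26).
F: worse on price (53 vs 26).
G: worse on price (42 vs 26).
H: worse on price (90 vs 26).
No option dominates I.

none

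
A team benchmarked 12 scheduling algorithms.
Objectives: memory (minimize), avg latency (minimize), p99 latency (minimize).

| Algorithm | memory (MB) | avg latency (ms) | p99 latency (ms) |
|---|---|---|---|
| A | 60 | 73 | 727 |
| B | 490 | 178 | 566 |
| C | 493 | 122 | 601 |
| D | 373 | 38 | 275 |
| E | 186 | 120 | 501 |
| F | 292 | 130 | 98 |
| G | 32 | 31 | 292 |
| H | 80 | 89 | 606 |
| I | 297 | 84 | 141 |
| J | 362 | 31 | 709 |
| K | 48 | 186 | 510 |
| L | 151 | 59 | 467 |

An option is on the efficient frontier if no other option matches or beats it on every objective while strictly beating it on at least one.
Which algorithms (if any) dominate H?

G

G: memory 32≤80, avg latency 31≤89, p99 latency 292≤606 — dominates H.
Others (A, B, C, D, E, F, I, J, K, L) are each worse than H on at least one objective.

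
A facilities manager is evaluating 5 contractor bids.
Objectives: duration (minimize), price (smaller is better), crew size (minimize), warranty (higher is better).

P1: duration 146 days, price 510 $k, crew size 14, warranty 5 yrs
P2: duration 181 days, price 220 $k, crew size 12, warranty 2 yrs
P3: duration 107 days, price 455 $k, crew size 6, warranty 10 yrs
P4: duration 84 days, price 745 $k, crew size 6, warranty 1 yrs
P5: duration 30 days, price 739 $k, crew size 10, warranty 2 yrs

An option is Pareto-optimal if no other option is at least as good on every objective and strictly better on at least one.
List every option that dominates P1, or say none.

P3: duration 107≤146, price 455≤510, crew size 6≤14, warranty 10≥5 — dominates P1.
Others (P2, P4, P5) are each worse than P1 on at least one objective.

P3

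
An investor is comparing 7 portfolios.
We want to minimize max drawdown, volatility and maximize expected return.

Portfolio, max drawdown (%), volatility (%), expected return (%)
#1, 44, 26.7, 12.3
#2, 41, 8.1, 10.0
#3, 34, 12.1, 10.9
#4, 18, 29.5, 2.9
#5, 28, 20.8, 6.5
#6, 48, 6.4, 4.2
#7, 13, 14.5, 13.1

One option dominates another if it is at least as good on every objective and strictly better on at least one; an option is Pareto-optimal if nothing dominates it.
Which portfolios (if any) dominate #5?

#7: max drawdown 13≤28, volatility 14.5≤20.8, expected return 13.1≥6.5 — dominates #5.
Others (#1, #2, #3, #4, #6) are each worse than #5 on at least one objective.

#7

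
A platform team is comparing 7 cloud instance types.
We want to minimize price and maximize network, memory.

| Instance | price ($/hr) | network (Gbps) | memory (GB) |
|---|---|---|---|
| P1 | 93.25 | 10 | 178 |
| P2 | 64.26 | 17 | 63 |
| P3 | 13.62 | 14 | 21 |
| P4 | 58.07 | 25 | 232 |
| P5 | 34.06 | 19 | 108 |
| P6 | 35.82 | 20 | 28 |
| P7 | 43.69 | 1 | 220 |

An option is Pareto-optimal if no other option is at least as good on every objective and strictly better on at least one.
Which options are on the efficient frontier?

P3, P4, P5, P6, P7

P1: dominated by P4 (price 58.07≤93.25, network 25≥10, memory 232≥178).
P2: dominated by P4 (price 58.07≤64.26, network 25≥17, memory 232≥63).
P3: not dominated (best price).
P4: not dominated (best network).
P5: not dominated.
P6: not dominated.
P7: not dominated.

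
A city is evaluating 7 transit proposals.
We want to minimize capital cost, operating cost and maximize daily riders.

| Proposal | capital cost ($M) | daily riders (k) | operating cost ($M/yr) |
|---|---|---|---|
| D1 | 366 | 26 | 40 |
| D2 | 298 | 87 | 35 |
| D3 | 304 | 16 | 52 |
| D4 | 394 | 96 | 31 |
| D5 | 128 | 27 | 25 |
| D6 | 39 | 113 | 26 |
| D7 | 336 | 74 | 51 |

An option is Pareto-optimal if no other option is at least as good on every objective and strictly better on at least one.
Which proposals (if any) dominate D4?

D6

D6: capital cost 39≤394, daily riders 113≥96, operating cost 26≤31 — dominates D4.
Others (D1, D2, D3, D5, D7) are each worse than D4 on at least one objective.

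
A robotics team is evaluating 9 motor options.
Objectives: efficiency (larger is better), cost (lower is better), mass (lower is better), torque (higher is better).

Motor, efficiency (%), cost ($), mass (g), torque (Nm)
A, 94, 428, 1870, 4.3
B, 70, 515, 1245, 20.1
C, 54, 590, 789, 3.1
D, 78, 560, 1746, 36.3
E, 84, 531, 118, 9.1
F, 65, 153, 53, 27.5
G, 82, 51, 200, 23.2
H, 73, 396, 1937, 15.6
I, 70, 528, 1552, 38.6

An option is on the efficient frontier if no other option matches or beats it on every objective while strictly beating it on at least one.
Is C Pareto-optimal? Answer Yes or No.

No

E vs C: efficiency 84≥54, cost 531≤590, mass 118≤789, torque 9.1≥3.1 — E is at least as good on every objective and strictly better on at least one, so E dominates C.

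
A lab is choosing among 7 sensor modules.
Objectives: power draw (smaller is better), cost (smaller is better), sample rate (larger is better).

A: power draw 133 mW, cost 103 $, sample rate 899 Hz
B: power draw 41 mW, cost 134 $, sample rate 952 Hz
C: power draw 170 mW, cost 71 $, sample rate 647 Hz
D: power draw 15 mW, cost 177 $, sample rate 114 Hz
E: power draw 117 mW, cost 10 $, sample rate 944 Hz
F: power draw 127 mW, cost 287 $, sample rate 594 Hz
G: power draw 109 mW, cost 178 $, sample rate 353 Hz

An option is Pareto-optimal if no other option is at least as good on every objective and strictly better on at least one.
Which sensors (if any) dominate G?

B: power draw 41≤109, cost 134≤178, sample rate 952≥353 — dominates G.
Others (A, C, D, E, F) are each worse than G on at least one objective.

B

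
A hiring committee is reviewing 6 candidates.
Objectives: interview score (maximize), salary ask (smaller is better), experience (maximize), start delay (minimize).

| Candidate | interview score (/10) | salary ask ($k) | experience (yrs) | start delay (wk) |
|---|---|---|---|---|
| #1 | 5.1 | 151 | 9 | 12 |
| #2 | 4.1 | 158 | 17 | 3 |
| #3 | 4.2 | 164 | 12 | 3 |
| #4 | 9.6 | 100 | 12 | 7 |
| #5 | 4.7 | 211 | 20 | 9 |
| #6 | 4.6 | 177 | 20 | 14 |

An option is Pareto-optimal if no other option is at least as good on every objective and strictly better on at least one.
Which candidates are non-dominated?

#2, #3, #4, #5, #6

#1: dominated by #4 (interview score 9.6≥5.1, salary ask 100≤151, experience 12≥9, start delay 7≤12).
#2: not dominated.
#3: not dominated.
#4: not dominated (best interview score).
#5: not dominated.
#6: not dominated.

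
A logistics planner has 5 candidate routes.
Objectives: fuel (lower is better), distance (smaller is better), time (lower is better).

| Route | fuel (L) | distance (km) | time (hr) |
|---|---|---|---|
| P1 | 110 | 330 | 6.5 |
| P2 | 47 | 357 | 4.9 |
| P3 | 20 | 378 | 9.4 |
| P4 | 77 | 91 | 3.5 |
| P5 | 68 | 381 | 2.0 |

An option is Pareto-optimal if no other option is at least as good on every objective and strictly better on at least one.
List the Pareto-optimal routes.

P1: dominated by P4 (fuel 77≤110, distance 91≤330, time 3.5≤6.5).
P2: not dominated.
P3: not dominated (best fuel).
P4: not dominated (best distance).
P5: not dominated (best time).

P2, P3, P4, P5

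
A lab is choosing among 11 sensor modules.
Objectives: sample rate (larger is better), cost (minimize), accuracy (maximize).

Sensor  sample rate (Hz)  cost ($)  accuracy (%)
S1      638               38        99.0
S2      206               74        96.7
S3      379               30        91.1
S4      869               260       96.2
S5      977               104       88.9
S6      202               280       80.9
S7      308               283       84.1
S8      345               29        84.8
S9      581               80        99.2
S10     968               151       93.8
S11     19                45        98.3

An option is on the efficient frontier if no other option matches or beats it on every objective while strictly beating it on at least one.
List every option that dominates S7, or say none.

S1, S3, S4, S5, S8, S9, S10

S1: sample rate 638≥308, cost 38≤283, accuracy 99.0≥84.1 — dominates S7.
S3: sample rate 379≥308, cost 30≤283, accuracy 91.1≥84.1 — dominates S7.
S4: sample rate 869≥308, cost 260≤283, accuracy 96.2≥84.1 — dominates S7.
S5: sample rate 977≥308, cost 104≤283, accuracy 88.9≥84.1 — dominates S7.
S8: sample rate 345≥308, cost 29≤283, accuracy 84.8≥84.1 — dominates S7.
S9: sample rate 581≥308, cost 80≤283, accuracy 99.2≥84.1 — dominates S7.
S10: sample rate 968≥308, cost 151≤283, accuracy 93.8≥84.1 — dominates S7.
Others (S2, S6, S11) are each worse than S7 on at least one objective.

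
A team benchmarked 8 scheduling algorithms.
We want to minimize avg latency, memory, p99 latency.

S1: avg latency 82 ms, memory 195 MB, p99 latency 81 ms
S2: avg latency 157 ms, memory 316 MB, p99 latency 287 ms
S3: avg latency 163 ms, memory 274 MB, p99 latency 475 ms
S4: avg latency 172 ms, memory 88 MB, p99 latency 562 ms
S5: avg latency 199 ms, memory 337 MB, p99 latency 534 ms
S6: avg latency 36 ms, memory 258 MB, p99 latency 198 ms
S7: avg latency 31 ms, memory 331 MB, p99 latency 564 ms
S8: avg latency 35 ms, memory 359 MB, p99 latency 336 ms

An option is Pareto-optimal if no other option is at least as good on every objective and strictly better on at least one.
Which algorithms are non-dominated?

S1: not dominated (best p99 latency).
S2: dominated by S1 (avg latency 82≤157, memory 195≤316, p99 latency 81≤287).
S3: dominated by S1 (avg latency 82≤163, memory 195≤274, p99 latency 81≤475).
S4: not dominated (best memory).
S5: dominated by S1 (avg latency 82≤199, memory 195≤337, p99 latency 81≤534).
S6: not dominated.
S7: not dominated (best avg latency).
S8: not dominated.

S1, S4, S6, S7, S8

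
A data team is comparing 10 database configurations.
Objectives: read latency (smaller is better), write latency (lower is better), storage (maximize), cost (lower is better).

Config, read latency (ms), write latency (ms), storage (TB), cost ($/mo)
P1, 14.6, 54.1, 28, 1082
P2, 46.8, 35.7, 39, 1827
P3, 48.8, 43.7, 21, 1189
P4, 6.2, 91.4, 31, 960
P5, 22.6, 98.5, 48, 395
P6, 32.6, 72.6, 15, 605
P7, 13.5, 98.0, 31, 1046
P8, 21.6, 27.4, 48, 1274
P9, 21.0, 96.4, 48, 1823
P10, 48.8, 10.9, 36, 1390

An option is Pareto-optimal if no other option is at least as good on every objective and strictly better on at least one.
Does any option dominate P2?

P8 vs P2: read latency 21.6≤46.8, write latency 27.4≤35.7, storage 48≥39, cost 1274≤1827 — P8 is at least as good on every objective and strictly better on at least one, so P8 dominates P2.

Yes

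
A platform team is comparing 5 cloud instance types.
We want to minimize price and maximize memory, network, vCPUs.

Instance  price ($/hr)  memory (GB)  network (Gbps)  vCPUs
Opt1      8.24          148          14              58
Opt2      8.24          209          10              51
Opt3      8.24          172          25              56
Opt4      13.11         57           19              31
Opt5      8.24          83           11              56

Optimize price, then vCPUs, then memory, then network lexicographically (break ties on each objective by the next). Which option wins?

Opt1

First minimize price: best is 8.24, kept {Opt1, Opt2, Opt3, Opt5}.
Then maximize vCPUs: best is 58, kept {Opt1}.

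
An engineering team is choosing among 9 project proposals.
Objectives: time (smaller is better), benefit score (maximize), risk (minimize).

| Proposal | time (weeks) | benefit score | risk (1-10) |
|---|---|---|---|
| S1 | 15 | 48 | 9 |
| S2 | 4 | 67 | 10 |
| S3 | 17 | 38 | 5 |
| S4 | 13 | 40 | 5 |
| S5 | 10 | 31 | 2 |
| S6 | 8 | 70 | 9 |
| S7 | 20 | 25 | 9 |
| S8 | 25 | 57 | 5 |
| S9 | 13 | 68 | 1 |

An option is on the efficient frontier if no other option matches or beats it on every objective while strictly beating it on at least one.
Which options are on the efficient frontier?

S1: dominated by S6 (time 8≤15, benefit score 70≥48, risk 9≤9).
S2: not dominated (best time).
S3: dominated by S4 (time 13≤17, benefit score 40≥38, risk 5≤5).
S4: dominated by S9 (time 13≤13, benefit score 68≥40, risk 1≤5).
S5: not dominated.
S6: not dominated (best benefit score).
S7: dominated by S1 (time 15≤20, benefit score 48≥25, risk 9≤9).
S8: dominated by S9 (time 13≤25, benefit score 68≥57, risk 1≤5).
S9: not dominated (best risk).

S2, S5, S6, S9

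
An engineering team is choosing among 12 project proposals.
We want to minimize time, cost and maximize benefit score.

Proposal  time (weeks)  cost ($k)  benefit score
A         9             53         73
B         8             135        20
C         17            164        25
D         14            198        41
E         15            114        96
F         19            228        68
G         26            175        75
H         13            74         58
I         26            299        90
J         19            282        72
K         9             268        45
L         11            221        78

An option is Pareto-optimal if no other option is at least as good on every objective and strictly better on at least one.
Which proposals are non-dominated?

A, B, E, L

A: not dominated (best cost).
B: not dominated (best time).
C: dominated by A (time 9≤17, cost 53≤164, benefit score 73≥25).
D: dominated by A (time 9≤14, cost 53≤198, benefit score 73≥41).
E: not dominated (best benefit score).
F: dominated by A (time 9≤19, cost 53≤228, benefit score 73≥68).
G: dominated by E (time 15≤26, cost 114≤175, benefit score 96≥75).
H: dominated by A (time 9≤13, cost 53≤74, benefit score 73≥58).
I: dominated by E (time 15≤26, cost 114≤299, benefit score 96≥90).
J: dominated by A (time 9≤19, cost 53≤282, benefit score 73≥72).
K: dominated by A (time 9≤9, cost 53≤268, benefit score 73≥45).
L: not dominated.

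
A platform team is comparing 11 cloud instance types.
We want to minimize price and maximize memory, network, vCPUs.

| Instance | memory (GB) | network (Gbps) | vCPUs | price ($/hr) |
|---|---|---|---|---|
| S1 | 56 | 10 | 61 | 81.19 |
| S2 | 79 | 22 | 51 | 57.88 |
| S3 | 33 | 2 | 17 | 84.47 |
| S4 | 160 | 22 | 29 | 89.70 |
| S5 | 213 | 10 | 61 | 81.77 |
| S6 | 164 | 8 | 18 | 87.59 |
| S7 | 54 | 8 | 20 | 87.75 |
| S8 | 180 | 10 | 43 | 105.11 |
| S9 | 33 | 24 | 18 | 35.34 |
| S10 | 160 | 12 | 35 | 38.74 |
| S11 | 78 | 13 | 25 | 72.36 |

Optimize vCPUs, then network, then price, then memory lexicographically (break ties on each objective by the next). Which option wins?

First maximize vCPUs: best is 61, kept {S1, S5}.
Then maximize network: best is 10, kept {S1, S5}.
Then minimize price: best is 81.19, kept {S1}.

S1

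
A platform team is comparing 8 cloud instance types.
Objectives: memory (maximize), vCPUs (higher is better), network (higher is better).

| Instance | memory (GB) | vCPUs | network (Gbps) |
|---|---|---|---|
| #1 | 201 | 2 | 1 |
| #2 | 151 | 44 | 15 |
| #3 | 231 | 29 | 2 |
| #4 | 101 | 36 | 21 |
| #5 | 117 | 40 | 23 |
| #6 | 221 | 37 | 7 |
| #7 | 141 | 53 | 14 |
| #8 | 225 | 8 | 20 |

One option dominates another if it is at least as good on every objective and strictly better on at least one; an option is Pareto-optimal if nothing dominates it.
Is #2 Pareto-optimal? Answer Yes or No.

#1: worse on vCPUs (2 vs 44).
#3: worse on vCPUs (29 vs 44).
#4: worse on memory (101 vs 151).
#5: worse on memory (117 vs 151).
#6: worse on vCPUs (37 vs 44).
#7: worse on memory (141 vs 151).
#8: worse on vCPUs (8 vs 44).
No option is at least as good as #2 on every objective and strictly better on one.

Yes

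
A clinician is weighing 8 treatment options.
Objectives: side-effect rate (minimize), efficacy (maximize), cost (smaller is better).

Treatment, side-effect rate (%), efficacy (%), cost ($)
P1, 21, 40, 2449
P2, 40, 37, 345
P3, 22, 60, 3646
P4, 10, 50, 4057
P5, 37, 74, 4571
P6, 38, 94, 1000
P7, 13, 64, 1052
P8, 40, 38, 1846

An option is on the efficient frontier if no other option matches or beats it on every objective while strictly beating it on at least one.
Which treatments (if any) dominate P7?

P1: worse on side-effect rate (21 vs 13).
P2: worse on side-effect rate (40 vs 13).
P3: worse on side-effect rate (22 vs 13).
P4: worse on efficacy (50 vs 64).
P5: worse on side-effect rate (37 vs 13).
P6: worse on side-effect rate (38 vs 13).
P8: worse on side-effect rate (40 vs 13).
No option dominates P7.

none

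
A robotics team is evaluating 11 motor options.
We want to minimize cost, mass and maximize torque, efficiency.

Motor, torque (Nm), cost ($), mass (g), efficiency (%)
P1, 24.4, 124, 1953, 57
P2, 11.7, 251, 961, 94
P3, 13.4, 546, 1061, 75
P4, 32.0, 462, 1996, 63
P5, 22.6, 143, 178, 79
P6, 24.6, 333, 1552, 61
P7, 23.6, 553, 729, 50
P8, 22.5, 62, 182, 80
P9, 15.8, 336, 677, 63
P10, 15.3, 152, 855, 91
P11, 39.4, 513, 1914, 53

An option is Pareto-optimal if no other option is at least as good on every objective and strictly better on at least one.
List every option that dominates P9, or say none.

P5, P8

P5: torque 22.6≥15.8, cost 143≤336, mass 178≤677, efficiency 79≥63 — dominates P9.
P8: torque 22.5≥15.8, cost 62≤336, mass 182≤677, efficiency 80≥63 — dominates P9.
Others (P1, P2, P3, P4, P6, P7, P10, P11) are each worse than P9 on at least one objective.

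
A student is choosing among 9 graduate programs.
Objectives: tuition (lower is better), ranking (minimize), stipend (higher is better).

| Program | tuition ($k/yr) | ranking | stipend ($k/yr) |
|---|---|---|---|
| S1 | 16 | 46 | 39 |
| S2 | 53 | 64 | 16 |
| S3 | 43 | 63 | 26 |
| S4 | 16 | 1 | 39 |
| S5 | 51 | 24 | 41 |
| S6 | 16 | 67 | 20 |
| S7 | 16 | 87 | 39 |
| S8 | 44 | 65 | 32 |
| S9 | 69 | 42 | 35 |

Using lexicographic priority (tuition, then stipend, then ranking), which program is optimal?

S4

First minimize tuition: best is 16, kept {S1, S4, S6, S7}.
Then maximize stipend: best is 39, kept {S1, S4, S7}.
Then minimize ranking: best is 1, kept {S4}.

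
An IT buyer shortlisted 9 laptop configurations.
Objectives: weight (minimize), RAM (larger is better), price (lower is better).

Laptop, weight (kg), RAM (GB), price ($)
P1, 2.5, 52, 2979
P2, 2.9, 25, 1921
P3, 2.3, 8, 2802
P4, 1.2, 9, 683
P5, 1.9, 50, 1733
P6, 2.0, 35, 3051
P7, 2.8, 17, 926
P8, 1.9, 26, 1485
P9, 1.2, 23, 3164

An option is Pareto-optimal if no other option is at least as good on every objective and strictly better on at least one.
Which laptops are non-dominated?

P1, P4, P5, P7, P8, P9

P1: not dominated (best RAM).
P2: dominated by P5 (weight 1.9≤2.9, RAM 50≥25, price 1733≤1921).
P3: dominated by P4 (weight 1.2≤2.3, RAM 9≥8, price 683≤2802).
P4: not dominated (best price).
P5: not dominated.
P6: dominated by P5 (weight 1.9≤2.0, RAM 50≥35, price 1733≤3051).
P7: not dominated.
P8: not dominated.
P9: not dominated.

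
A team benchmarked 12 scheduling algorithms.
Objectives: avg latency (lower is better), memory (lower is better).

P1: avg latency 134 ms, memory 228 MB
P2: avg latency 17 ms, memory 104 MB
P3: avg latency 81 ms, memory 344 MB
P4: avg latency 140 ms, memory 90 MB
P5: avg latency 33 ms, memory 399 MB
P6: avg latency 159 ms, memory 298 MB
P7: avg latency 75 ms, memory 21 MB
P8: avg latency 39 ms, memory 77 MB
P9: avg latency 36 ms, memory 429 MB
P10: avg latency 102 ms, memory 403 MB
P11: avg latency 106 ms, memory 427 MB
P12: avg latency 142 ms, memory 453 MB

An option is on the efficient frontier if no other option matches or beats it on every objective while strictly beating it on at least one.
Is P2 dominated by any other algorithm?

No

P1: worse on avg latency (134 vs 17).
P3: worse on avg latency (81 vs 17).
P4: worse on avg latency (140 vs 17).
P5: worse on avg latency (33 vs 17).
P6: worse on avg latency (159 vs 17).
P7: worse on avg latency (75 vs 17).
P8: worse on avg latency (39 vs 17).
P9: worse on avg latency (36 vs 17).
P10: worse on avg latency (102 vs 17).
P11: worse on avg latency (106 vs 17).
P12: worse on avg latency (142 vs 17).
No option is at least as good as P2 on every objective and strictly better on one.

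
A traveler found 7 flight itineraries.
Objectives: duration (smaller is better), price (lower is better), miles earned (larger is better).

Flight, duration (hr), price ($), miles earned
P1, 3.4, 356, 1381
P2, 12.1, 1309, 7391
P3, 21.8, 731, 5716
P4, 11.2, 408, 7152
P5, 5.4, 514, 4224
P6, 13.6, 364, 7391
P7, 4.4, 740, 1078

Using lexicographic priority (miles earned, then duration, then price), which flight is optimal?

First maximize miles earned: best is 7391, kept {P2, P6}.
Then minimize duration: best is 12.1, kept {P2}.

P2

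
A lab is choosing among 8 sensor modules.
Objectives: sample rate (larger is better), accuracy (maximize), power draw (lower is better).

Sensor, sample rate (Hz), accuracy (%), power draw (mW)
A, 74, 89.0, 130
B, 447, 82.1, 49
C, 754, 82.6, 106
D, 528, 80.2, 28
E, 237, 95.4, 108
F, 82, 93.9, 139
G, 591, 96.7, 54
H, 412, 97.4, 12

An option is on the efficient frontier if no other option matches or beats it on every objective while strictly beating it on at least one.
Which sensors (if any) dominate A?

E: sample rate 237≥74, accuracy 95.4≥89.0, power draw 108≤130 — dominates A.
G: sample rate 591≥74, accuracy 96.7≥89.0, power draw 54≤130 — dominates A.
H: sample rate 412≥74, accuracy 97.4≥89.0, power draw 12≤130 — dominates A.
Others (B, C, D, F) are each worse than A on at least one objective.

E, G, H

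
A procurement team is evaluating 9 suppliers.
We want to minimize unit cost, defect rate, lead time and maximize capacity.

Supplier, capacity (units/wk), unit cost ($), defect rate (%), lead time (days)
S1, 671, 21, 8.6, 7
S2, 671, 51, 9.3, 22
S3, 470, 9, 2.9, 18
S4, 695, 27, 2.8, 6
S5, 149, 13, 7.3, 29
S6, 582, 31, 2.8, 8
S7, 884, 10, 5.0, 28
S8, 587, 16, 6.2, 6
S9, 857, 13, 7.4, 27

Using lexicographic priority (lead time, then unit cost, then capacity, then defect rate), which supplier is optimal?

S8

First minimize lead time: best is 6, kept {S4, S8}.
Then minimize unit cost: best is 16, kept {S8}.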